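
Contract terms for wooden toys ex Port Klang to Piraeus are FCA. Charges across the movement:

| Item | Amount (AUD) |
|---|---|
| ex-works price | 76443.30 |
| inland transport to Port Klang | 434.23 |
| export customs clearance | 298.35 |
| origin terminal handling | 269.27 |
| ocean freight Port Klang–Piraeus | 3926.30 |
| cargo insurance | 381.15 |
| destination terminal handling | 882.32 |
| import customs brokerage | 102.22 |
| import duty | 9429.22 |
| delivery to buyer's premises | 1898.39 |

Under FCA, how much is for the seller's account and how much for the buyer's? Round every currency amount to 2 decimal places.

Seller: AUD 77175.88; buyer: AUD 16888.87

FCA: the seller delivers export-cleared goods to the carrier; the buyer bears costs from that point.
Seller's account: goods 76443.30 + inland to port 434.23 + export clearance 298.35 = 77175.88
Buyer's account: origin terminal 269.27 + freight 3926.30 + insurance 381.15 + destination terminal 882.32 + brokerage 102.22 + duty 9429.22 + delivery 1898.39 = 16888.87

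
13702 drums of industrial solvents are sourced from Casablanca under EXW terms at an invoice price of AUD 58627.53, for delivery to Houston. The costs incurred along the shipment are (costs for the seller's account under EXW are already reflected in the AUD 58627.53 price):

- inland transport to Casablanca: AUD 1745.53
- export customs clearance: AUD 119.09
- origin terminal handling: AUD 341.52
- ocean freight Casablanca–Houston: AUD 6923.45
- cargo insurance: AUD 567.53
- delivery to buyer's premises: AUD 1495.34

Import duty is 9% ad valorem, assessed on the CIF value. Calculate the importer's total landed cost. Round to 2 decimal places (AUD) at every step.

EXW: the seller makes goods available at their premises; the buyer bears all onward costs.
CIF value = EXW price + inland to port + export clearance + origin terminal + freight + insurance = 58627.53 + 1745.53 + 119.09 + 341.52 + 6923.45 + 567.53 = 68324.65
Import duty = 68324.65 × 9% = 6149.22
Buyer bears: inland to port 1745.53 + export clearance 119.09 + origin terminal 341.52 + freight 6923.45 + insurance 567.53 + delivery 1495.34 + duty 6149.22 = 17341.68
Landed cost = invoice 58627.53 + 17341.68 = 75969.21

Total landed cost: AUD 75969.21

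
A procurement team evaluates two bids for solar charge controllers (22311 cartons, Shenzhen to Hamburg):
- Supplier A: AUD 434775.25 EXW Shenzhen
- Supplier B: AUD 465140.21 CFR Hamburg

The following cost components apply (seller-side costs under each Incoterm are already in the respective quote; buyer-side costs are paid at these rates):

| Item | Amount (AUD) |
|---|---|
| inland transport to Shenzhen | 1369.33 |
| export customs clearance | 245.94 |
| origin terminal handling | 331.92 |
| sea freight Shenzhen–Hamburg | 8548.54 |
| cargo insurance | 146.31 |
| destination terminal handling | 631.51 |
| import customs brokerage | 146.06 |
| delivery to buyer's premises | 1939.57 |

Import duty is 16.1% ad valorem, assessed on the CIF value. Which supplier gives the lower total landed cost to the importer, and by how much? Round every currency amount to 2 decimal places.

Supplier A is cheaper by AUD 23068.18

Supplier A (EXW):
CIF value = EXW price + inland to port + export clearance + origin terminal + freight + insurance = 434775.25 + 1369.33 + 245.94 + 331.92 + 8548.54 + 146.31 = 445417.29
Import duty = 445417.29 × 16.1% = 71712.18
Buyer bears (A): 1369.33 + 245.94 + 331.92 + 8548.54 + 146.31 + 631.51 + 146.06 + 1939.57 = 13359.18
Landed cost (A) = invoice 434775.25 + 13359.18 + duty 71712.18 = 519846.61
Supplier B (CFR):
CIF value = CFR price + insurance = 465140.21 + 146.31 = 465286.52
Import duty = 465286.52 × 16.1% = 74911.13
Buyer bears (B): 146.31 + 631.51 + 146.06 + 1939.57 = 2863.45
Landed cost (B) = invoice 465140.21 + 2863.45 + duty 74911.13 = 542914.79
Difference = |519846.61 − 542914.79| = 23068.18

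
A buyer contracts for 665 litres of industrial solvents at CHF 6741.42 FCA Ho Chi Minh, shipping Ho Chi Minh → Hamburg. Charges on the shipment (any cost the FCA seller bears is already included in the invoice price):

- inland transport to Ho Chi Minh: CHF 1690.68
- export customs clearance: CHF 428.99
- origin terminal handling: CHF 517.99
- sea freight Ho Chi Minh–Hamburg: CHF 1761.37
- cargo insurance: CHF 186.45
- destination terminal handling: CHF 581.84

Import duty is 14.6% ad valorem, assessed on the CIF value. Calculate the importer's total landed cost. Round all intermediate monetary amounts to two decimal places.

FCA: the seller delivers export-cleared goods to the carrier; the buyer bears costs from that point.
Already in the invoice (seller's account under FCA): inland to port, export clearance — exclude.
CIF value = FCA price + origin terminal + freight + insurance = 6741.42 + 517.99 + 1761.37 + 186.45 = 9207.23
Import duty = 9207.23 × 14.6% = 1344.26
Buyer bears: origin terminal 517.99 + freight 1761.37 + insurance 186.45 + destination terminal 581.84 + duty 1344.26 = 4391.91
Landed cost = invoice 6741.42 + 4391.91 = 11133.33

Total landed cost: CHF 11133.33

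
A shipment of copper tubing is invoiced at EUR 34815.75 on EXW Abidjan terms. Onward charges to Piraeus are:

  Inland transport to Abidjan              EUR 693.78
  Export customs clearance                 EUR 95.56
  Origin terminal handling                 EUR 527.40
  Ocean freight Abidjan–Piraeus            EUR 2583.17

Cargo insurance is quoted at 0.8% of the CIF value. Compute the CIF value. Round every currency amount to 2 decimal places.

CIF value: EUR 39027.88

Let C be the CIF value. C = EXW price + pre-shipment costs + freight + 0.8% × C
C − 0.8% × C = 34815.75 + 693.78 + 95.56 + 527.40 + 2583.17
0.992 × C = 38715.66
C = 38715.66 / 0.992 = 39027.88
Insurance premium = 0.8% × 39027.88 = 312.22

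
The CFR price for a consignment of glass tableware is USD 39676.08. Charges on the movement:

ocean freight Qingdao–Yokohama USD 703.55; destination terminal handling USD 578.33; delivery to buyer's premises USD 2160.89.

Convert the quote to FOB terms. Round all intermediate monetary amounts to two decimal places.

FOB price: USD 38972.53

Not relevant to the conversion: delivery, destination terminal — on the buyer under both terms; not part of either seller's price.
From CFR to FOB, the seller no longer bears: freight.
FOB price = 39676.08 − 703.55 = 38972.53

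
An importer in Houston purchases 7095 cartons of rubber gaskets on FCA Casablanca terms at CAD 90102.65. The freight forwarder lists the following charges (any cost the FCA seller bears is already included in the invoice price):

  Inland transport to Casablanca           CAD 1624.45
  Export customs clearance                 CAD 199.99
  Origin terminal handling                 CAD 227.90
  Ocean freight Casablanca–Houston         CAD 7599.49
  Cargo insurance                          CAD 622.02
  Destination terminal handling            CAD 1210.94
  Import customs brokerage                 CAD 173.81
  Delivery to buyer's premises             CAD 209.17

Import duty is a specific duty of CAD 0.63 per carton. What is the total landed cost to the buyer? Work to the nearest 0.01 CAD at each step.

FCA: the seller delivers export-cleared goods to the carrier; the buyer bears costs from that point.
Already in the invoice (seller's account under FCA): inland to port, export clearance — exclude.
CIF value = FCA price + origin terminal + freight + insurance = 90102.65 + 227.90 + 7599.49 + 622.02 = 98552.06
Import duty = 7095 × 0.63 = 4469.85
Buyer bears: origin terminal 227.90 + freight 7599.49 + insurance 622.02 + destination terminal 1210.94 + brokerage 173.81 + delivery 209.17 + duty 4469.85 = 14513.18
Landed cost = invoice 90102.65 + 14513.18 = 104615.83

Total landed cost: CAD 104615.83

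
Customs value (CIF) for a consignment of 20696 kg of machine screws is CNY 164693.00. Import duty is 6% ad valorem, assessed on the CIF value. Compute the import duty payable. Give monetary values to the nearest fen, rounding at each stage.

Import duty = 164693.00 × 6% = 9881.58

Import duty: CNY 9881.58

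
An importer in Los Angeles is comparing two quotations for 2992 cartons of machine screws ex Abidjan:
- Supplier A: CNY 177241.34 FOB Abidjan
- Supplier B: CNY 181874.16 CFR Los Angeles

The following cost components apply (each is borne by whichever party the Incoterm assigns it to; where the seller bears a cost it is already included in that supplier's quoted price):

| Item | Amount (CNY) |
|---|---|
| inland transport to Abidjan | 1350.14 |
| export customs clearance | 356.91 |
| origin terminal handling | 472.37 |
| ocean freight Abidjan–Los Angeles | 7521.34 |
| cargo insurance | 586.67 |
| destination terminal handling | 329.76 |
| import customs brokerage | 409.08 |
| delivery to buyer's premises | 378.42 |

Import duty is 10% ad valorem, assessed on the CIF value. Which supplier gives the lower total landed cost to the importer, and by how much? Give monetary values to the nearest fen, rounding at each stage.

Supplier A (FOB):
CIF value = FOB price + freight + insurance = 177241.34 + 7521.34 + 586.67 = 185349.35
Import duty = 185349.35 × 10% = 18534.94
Buyer bears (A): 7521.34 + 586.67 + 329.76 + 409.08 + 378.42 = 9225.27
Landed cost (A) = invoice 177241.34 + 9225.27 + duty 18534.94 = 205001.55
Supplier B (CFR):
CIF value = CFR price + insurance = 181874.16 + 586.67 = 182460.83
Import duty = 182460.83 × 10% = 18246.08
Buyer bears (B): 586.67 + 329.76 + 409.08 + 378.42 = 1703.93
Landed cost (B) = invoice 181874.16 + 1703.93 + duty 18246.08 = 201824.17
Difference = |205001.55 − 201824.17| = 3177.38

Supplier B is cheaper by CNY 3177.38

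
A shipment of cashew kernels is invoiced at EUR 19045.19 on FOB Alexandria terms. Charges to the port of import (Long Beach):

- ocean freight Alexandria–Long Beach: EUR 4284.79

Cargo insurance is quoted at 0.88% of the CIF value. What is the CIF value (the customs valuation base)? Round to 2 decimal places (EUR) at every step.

Let C be the CIF value. C = FOB price + freight + 0.88% × C
C − 0.88% × C = 19045.19 + 4284.79
0.9912 × C = 23329.98
C = 23329.98 / 0.9912 = 23537.11
Insurance premium = 0.88% × 23537.11 = 207.13

CIF value: EUR 23537.11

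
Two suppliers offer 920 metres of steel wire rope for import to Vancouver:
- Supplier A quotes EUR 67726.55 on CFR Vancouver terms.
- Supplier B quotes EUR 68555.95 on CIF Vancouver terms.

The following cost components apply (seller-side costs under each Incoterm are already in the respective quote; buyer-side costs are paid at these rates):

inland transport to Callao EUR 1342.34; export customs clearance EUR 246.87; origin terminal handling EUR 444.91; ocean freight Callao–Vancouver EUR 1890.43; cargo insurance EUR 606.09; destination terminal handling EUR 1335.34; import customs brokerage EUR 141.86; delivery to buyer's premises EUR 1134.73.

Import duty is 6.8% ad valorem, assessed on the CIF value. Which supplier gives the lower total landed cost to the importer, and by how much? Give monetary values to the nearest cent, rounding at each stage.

Supplier A (CFR):
CIF value = CFR price + insurance = 67726.55 + 606.09 = 68332.64
Import duty = 68332.64 × 6.8% = 4646.62
Buyer bears (A): 606.09 + 1335.34 + 141.86 + 1134.73 = 3218.02
Landed cost (A) = invoice 67726.55 + 3218.02 + duty 4646.62 = 75591.19
Supplier B (CIF):
The CIF price already equals the CIF value: 68555.95
Import duty = 68555.95 × 6.8% = 4661.80
Buyer bears (B): 1335.34 + 141.86 + 1134.73 = 2611.93
Landed cost (B) = invoice 68555.95 + 2611.93 + duty 4661.80 = 75829.68
Difference = |75591.19 − 75829.68| = 238.49

Supplier A is cheaper by EUR 238.49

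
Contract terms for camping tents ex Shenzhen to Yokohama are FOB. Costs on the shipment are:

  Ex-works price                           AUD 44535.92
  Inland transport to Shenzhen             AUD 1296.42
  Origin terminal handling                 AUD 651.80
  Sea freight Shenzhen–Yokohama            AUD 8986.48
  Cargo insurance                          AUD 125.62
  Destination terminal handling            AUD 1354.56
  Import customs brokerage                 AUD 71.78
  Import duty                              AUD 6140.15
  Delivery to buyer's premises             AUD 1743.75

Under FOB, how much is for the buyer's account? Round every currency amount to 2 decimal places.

Buyer's account: AUD 18422.34

FOB: the seller bears costs until goods are on board at the origin port; the buyer bears freight, insurance and all costs thereafter.
Seller's account: goods 44535.92 + inland to port 1296.42 + origin terminal 651.80 = 46484.14
Buyer's account: freight 8986.48 + insurance 125.62 + destination terminal 1354.56 + brokerage 71.78 + duty 6140.15 + delivery 1743.75 = 18422.34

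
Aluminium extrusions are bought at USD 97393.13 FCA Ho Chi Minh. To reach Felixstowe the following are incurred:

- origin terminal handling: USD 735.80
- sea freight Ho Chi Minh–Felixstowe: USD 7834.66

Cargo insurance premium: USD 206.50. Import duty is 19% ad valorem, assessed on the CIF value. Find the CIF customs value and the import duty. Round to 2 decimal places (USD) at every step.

CIF value: USD 106170.09; import duty: USD 20172.32

CIF = FCA price + pre-shipment costs + freight + insurance
CIF = 97393.13 + 735.80 + 7834.66 + 206.50 = 106170.09
Import duty = 106170.09 × 19% = 20172.32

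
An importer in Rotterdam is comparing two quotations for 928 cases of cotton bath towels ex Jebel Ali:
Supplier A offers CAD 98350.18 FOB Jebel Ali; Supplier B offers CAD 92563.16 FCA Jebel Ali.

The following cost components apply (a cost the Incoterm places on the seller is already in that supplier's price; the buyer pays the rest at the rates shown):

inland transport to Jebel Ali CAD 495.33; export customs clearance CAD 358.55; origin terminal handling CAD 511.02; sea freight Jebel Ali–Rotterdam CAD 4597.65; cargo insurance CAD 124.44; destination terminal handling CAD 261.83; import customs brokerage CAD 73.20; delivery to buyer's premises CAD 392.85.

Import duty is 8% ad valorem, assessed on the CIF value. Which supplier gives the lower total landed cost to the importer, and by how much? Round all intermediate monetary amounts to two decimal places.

Supplier B is cheaper by CAD 5698.08

Supplier A (FOB):
CIF value = FOB price + freight + insurance = 98350.18 + 4597.65 + 124.44 = 103072.27
Import duty = 103072.27 × 8% = 8245.78
Buyer bears (A): 4597.65 + 124.44 + 261.83 + 73.20 + 392.85 = 5449.97
Landed cost (A) = invoice 98350.18 + 5449.97 + duty 8245.78 = 112045.93
Supplier B (FCA):
CIF value = FCA price + origin terminal + freight + insurance = 92563.16 + 511.02 + 4597.65 + 124.44 = 97796.27
Import duty = 97796.27 × 8% = 7823.70
Buyer bears (B): 511.02 + 4597.65 + 124.44 + 261.83 + 73.20 + 392.85 = 5960.99
Landed cost (B) = invoice 92563.16 + 5960.99 + duty 7823.70 = 106347.85
Difference = |112045.93 − 106347.85| = 5698.08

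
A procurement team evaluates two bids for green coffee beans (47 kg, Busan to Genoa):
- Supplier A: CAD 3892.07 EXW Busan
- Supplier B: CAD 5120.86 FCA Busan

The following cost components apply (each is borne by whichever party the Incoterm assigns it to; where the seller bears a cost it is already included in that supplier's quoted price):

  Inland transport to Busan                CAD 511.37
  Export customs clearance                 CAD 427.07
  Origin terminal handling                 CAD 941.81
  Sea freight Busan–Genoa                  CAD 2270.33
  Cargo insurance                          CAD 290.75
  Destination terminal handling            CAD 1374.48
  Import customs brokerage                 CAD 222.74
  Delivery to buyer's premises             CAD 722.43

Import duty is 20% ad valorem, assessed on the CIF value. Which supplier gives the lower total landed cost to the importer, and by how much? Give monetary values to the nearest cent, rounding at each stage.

Supplier A is cheaper by CAD 348.42

Supplier A (EXW):
CIF value = EXW price + inland to port + export clearance + origin terminal + freight + insurance = 3892.07 + 511.37 + 427.07 + 941.81 + 2270.33 + 290.75 = 8333.40
Import duty = 8333.40 × 20% = 1666.68
Buyer bears (A): 511.37 + 427.07 + 941.81 + 2270.33 + 290.75 + 1374.48 + 222.74 + 722.43 = 6760.98
Landed cost (A) = invoice 3892.07 + 6760.98 + duty 1666.68 = 12319.73
Supplier B (FCA):
CIF value = FCA price + origin terminal + freight + insurance = 5120.86 + 941.81 + 2270.33 + 290.75 = 8623.75
Import duty = 8623.75 × 20% = 1724.75
Buyer bears (B): 941.81 + 2270.33 + 290.75 + 1374.48 + 222.74 + 722.43 = 5822.54
Landed cost (B) = invoice 5120.86 + 5822.54 + duty 1724.75 = 12668.15
Difference = |12319.73 − 12668.15| = 348.42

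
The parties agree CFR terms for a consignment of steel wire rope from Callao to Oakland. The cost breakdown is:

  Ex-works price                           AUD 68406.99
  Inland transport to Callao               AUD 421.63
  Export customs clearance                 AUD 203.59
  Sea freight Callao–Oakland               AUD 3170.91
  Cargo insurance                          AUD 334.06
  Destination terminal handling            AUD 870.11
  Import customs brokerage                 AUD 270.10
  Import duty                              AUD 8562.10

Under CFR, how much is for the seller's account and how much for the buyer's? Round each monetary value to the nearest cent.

CFR: the seller pays costs through ocean freight to the destination port, but not insurance.
Seller's account: goods 68406.99 + inland to port 421.63 + export clearance 203.59 + freight 3170.91 = 72203.12
Buyer's account: insurance 334.06 + destination terminal 870.11 + brokerage 270.10 + duty 8562.10 = 10036.37

Seller: AUD 72203.12; buyer: AUD 10036.37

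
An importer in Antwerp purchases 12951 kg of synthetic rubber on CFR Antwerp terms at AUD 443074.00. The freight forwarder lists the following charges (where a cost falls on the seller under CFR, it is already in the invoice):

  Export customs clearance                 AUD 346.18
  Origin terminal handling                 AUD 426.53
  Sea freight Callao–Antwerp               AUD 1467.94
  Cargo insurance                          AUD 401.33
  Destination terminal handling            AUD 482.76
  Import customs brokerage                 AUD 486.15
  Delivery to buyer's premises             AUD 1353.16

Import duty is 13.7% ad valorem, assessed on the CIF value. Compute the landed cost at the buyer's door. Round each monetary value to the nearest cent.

CFR: the seller pays costs through ocean freight to the destination port, but not insurance.
Already in the invoice (seller's account under CFR): export clearance, origin terminal, freight — exclude.
CIF value = CFR price + insurance = 443074.00 + 401.33 = 443475.33
Import duty = 443475.33 × 13.7% = 60756.12
Buyer bears: insurance 401.33 + destination terminal 482.76 + brokerage 486.15 + delivery 1353.16 + duty 60756.12 = 63479.52
Landed cost = invoice 443074.00 + 63479.52 = 506553.52

Total landed cost: AUD 506553.52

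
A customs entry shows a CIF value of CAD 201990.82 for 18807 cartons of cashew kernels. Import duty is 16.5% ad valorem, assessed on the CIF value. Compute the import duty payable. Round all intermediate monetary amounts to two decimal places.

Import duty: CAD 33328.49

Import duty = 201990.82 × 16.5% = 33328.49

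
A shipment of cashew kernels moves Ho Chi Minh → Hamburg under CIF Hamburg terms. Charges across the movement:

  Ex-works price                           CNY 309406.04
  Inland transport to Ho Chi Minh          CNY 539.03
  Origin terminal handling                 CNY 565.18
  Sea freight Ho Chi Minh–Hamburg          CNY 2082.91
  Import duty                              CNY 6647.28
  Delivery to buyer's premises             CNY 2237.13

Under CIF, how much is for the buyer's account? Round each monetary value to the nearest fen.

CIF: the seller pays costs through ocean freight and marine insurance to the destination port.
Seller's account: goods 309406.04 + inland to port 539.03 + origin terminal 565.18 + freight 2082.91 = 312593.16
Buyer's account: duty 6647.28 + delivery 2237.13 = 8884.41

Buyer's account: CNY 8884.41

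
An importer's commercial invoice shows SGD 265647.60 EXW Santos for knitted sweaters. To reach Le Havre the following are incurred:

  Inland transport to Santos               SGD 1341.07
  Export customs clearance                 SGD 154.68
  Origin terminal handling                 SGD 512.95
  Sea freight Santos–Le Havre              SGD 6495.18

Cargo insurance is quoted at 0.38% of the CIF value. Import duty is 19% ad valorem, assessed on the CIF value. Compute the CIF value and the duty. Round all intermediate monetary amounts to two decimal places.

CIF value: SGD 275197.23; import duty: SGD 52287.47

Let C be the CIF value. C = EXW price + pre-shipment costs + freight + 0.38% × C
C − 0.38% × C = 265647.60 + 1341.07 + 154.68 + 512.95 + 6495.18
0.9962 × C = 274151.48
C = 274151.48 / 0.9962 = 275197.23
Insurance premium = 0.38% × 275197.23 = 1045.75
Import duty = 275197.23 × 19% = 52287.47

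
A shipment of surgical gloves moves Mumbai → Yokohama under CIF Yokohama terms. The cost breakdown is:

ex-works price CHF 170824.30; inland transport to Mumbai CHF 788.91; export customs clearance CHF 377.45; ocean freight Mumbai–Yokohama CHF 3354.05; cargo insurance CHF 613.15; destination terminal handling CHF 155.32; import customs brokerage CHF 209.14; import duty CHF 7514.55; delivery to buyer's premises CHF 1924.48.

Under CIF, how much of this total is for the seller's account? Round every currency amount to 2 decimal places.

Seller's account: CHF 175957.86

CIF: the seller pays costs through ocean freight and marine insurance to the destination port.
Seller's account: goods 170824.30 + inland to port 788.91 + export clearance 377.45 + freight 3354.05 + insurance 613.15 = 175957.86
Buyer's account: destination terminal 155.32 + brokerage 209.14 + duty 7514.55 + delivery 1924.48 = 9803.49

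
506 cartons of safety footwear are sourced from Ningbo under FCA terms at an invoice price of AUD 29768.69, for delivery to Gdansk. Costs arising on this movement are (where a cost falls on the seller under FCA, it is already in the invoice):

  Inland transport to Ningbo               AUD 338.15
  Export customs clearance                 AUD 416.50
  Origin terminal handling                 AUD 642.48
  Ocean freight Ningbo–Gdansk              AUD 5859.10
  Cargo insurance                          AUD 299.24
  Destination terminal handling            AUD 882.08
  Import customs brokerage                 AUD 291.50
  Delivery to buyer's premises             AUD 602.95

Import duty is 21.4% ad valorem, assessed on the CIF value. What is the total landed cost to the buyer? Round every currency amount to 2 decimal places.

Total landed cost: AUD 46171.92

FCA: the seller delivers export-cleared goods to the carrier; the buyer bears costs from that point.
Already in the invoice (seller's account under FCA): inland to port, export clearance — exclude.
CIF value = FCA price + origin terminal + freight + insurance = 29768.69 + 642.48 + 5859.10 + 299.24 = 36569.51
Import duty = 36569.51 × 21.4% = 7825.88
Buyer bears: origin terminal 642.48 + freight 5859.10 + insurance 299.24 + destination terminal 882.08 + brokerage 291.50 + delivery 602.95 + duty 7825.88 = 16403.23
Landed cost = invoice 29768.69 + 16403.23 = 46171.92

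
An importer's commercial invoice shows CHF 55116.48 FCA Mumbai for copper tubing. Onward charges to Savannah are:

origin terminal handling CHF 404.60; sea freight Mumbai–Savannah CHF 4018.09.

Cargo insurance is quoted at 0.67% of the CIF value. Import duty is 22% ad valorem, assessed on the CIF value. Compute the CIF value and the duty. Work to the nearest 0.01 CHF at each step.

CIF value: CHF 59940.77; import duty: CHF 13186.97

Let C be the CIF value. C = FCA price + pre-shipment costs + freight + 0.67% × C
C − 0.67% × C = 55116.48 + 404.60 + 4018.09
0.9933 × C = 59539.17
C = 59539.17 / 0.9933 = 59940.77
Insurance premium = 0.67% × 59940.77 = 401.60
Import duty = 59940.77 × 22% = 13186.97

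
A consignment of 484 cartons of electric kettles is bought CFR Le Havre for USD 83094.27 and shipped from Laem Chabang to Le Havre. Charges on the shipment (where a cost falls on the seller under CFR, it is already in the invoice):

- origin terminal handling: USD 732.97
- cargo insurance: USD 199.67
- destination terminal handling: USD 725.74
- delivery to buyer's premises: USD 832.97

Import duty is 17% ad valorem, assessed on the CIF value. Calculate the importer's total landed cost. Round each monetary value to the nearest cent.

Total landed cost: USD 99012.62

CFR: the seller pays costs through ocean freight to the destination port, but not insurance.
Already in the invoice (seller's account under CFR): origin terminal — exclude.
CIF value = CFR price + insurance = 83094.27 + 199.67 = 83293.94
Import duty = 83293.94 × 17% = 14159.97
Buyer bears: insurance 199.67 + destination terminal 725.74 + delivery 832.97 + duty 14159.97 = 15918.35
Landed cost = invoice 83094.27 + 15918.35 = 99012.62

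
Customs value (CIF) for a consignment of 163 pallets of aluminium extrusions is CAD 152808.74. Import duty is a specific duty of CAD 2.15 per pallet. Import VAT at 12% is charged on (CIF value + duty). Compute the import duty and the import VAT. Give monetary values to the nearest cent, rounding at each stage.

Import duty: CAD 350.45; import VAT: CAD 18379.10

Import duty = 163 × 2.15 = 350.45
VAT base = CIF + duty = 152808.74 + 350.45 = 153159.19
Import VAT = 153159.19 × 12% = 18379.10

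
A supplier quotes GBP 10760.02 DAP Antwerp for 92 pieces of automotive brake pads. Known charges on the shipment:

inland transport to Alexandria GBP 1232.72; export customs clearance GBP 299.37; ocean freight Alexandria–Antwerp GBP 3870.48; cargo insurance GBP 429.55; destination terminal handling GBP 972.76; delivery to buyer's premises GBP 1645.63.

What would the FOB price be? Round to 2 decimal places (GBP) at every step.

FOB price: GBP 3841.60

Not relevant to the conversion: export clearance, inland to port — on the seller under both DAP and FOB; already in the DAP price and stays in the FOB price.
From DAP to FOB, the seller no longer bears: freight, insurance, destination terminal, delivery.
FOB price = 10760.02 − 3870.48 − 429.55 − 972.76 − 1645.63 = 3841.60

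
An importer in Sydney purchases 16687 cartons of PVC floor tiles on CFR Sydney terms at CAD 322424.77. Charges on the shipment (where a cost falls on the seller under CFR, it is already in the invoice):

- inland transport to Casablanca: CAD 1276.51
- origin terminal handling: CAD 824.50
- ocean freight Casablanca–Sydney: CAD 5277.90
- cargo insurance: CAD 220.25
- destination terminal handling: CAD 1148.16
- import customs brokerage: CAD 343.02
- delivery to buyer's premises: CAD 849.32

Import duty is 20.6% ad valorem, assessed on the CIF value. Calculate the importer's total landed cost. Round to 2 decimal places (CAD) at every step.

Total landed cost: CAD 391450.39

CFR: the seller pays costs through ocean freight to the destination port, but not insurance.
Already in the invoice (seller's account under CFR): inland to port, origin terminal, freight — exclude.
CIF value = CFR price + insurance = 322424.77 + 220.25 = 322645.02
Import duty = 322645.02 × 20.6% = 66464.87
Buyer bears: insurance 220.25 + destination terminal 1148.16 + brokerage 343.02 + delivery 849.32 + duty 66464.87 = 69025.62
Landed cost = invoice 322424.77 + 69025.62 = 391450.39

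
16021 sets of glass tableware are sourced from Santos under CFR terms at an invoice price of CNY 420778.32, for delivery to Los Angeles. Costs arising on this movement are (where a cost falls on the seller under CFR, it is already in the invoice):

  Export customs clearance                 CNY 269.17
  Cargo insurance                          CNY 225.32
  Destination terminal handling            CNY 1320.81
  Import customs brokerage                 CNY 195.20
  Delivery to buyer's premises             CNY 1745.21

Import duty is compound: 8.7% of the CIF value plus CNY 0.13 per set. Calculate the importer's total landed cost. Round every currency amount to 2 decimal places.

CFR: the seller pays costs through ocean freight to the destination port, but not insurance.
Already in the invoice (seller's account under CFR): export clearance — exclude.
CIF value = CFR price + insurance = 420778.32 + 225.32 = 421003.64
Ad valorem component: 421003.64 × 8.7% = 36627.32
Specific component: 16021 × 0.13 = 2082.73
Import duty = 36627.32 + 2082.73 = 38710.05
Buyer bears: insurance 225.32 + destination terminal 1320.81 + brokerage 195.20 + delivery 1745.21 + duty 38710.05 = 42196.59
Landed cost = invoice 420778.32 + 42196.59 = 462974.91

Total landed cost: CNY 462974.91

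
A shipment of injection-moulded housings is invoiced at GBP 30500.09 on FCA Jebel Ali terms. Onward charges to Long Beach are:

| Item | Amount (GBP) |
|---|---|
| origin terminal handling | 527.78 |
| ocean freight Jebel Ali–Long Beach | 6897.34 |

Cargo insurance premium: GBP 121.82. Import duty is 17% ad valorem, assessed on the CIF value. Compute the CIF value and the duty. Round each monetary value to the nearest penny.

CIF value: GBP 38047.03; import duty: GBP 6468.00

CIF = FCA price + pre-shipment costs + freight + insurance
CIF = 30500.09 + 527.78 + 6897.34 + 121.82 = 38047.03
Import duty = 38047.03 × 17% = 6468.00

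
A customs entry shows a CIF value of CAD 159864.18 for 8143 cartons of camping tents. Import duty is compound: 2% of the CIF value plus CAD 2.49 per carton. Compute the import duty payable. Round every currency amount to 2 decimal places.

Import duty: CAD 23473.35

Ad valorem component: 159864.18 × 2% = 3197.28
Specific component: 8143 × 2.49 = 20276.07
Import duty = 3197.28 + 20276.07 = 23473.35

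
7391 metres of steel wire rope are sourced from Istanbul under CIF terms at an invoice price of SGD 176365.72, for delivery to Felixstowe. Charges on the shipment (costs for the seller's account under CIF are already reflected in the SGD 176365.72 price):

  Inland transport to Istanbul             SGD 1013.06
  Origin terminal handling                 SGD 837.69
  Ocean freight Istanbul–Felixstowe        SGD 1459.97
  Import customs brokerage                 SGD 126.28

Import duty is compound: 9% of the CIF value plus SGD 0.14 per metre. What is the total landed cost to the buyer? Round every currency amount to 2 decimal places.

Total landed cost: SGD 193399.65

CIF: the seller pays costs through ocean freight and marine insurance to the destination port.
Already in the invoice (seller's account under CIF): inland to port, origin terminal, freight — exclude.
The CIF price already equals the CIF value: 176365.72
Ad valorem component: 176365.72 × 9% = 15872.91
Specific component: 7391 × 0.14 = 1034.74
Import duty = 15872.91 + 1034.74 = 16907.65
Buyer bears: brokerage 126.28 + duty 16907.65 = 17033.93
Landed cost = invoice 176365.72 + 17033.93 = 193399.65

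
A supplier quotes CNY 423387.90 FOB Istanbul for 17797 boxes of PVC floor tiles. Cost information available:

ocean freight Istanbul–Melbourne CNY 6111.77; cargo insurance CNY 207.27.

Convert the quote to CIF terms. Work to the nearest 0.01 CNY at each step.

CIF price: CNY 429706.94

From FOB to CIF, the seller additionally bears: freight, insurance.
CIF price = 423387.90 + 6111.77 + 207.27 = 429706.94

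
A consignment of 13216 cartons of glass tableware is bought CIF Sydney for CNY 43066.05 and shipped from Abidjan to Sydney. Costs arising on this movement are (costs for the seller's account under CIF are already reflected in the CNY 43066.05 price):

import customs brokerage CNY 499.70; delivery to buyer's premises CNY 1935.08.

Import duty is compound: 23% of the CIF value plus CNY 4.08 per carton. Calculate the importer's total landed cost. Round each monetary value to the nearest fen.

CIF: the seller pays costs through ocean freight and marine insurance to the destination port.
The CIF price already equals the CIF value: 43066.05
Ad valorem component: 43066.05 × 23% = 9905.19
Specific component: 13216 × 4.08 = 53921.28
Import duty = 9905.19 + 53921.28 = 63826.47
Buyer bears: brokerage 499.70 + delivery 1935.08 + duty 63826.47 = 66261.25
Landed cost = invoice 43066.05 + 66261.25 = 109327.30

Total landed cost: CNY 109327.30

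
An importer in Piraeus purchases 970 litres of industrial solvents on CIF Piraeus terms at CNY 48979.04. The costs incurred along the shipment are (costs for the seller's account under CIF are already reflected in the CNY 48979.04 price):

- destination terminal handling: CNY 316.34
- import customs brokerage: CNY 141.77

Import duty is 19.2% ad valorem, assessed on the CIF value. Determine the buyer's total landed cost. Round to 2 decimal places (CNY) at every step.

Total landed cost: CNY 58841.13

CIF: the seller pays costs through ocean freight and marine insurance to the destination port.
The CIF price already equals the CIF value: 48979.04
Import duty = 48979.04 × 19.2% = 9403.98
Buyer bears: destination terminal 316.34 + brokerage 141.77 + duty 9403.98 = 9862.09
Landed cost = invoice 48979.04 + 9862.09 = 58841.13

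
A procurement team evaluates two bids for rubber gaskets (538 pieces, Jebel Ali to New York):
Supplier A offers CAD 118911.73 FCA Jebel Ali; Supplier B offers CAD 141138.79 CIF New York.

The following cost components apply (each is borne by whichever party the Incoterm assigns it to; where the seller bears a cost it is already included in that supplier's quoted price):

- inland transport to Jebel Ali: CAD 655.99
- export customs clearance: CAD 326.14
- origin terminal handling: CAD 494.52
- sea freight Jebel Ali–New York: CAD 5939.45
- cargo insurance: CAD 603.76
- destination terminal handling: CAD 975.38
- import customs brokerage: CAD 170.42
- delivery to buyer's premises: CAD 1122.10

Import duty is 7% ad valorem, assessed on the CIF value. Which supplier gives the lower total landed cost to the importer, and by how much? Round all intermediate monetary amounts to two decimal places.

Supplier A (FCA):
CIF value = FCA price + origin terminal + freight + insurance = 118911.73 + 494.52 + 5939.45 + 603.76 = 125949.46
Import duty = 125949.46 × 7% = 8816.46
Buyer bears (A): 494.52 + 5939.45 + 603.76 + 975.38 + 170.42 + 1122.10 = 9305.63
Landed cost (A) = invoice 118911.73 + 9305.63 + duty 8816.46 = 137033.82
Supplier B (CIF):
The CIF price already equals the CIF value: 141138.79
Import duty = 141138.79 × 7% = 9879.72
Buyer bears (B): 975.38 + 170.42 + 1122.10 = 2267.90
Landed cost (B) = invoice 141138.79 + 2267.90 + duty 9879.72 = 153286.41
Difference = |137033.82 − 153286.41| = 16252.59

Supplier A is cheaper by CAD 16252.59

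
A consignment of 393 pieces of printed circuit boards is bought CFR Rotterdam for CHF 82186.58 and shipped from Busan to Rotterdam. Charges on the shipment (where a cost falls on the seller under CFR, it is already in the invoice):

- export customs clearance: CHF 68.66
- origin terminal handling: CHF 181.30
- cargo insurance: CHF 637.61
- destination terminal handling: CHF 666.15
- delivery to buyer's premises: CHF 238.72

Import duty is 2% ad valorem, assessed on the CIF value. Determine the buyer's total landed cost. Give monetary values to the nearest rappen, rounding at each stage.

CFR: the seller pays costs through ocean freight to the destination port, but not insurance.
Already in the invoice (seller's account under CFR): export clearance, origin terminal — exclude.
CIF value = CFR price + insurance = 82186.58 + 637.61 = 82824.19
Import duty = 82824.19 × 2% = 1656.48
Buyer bears: insurance 637.61 + destination terminal 666.15 + delivery 238.72 + duty 1656.48 = 3198.96
Landed cost = invoice 82186.58 + 3198.96 = 85385.54

Total landed cost: CHF 85385.54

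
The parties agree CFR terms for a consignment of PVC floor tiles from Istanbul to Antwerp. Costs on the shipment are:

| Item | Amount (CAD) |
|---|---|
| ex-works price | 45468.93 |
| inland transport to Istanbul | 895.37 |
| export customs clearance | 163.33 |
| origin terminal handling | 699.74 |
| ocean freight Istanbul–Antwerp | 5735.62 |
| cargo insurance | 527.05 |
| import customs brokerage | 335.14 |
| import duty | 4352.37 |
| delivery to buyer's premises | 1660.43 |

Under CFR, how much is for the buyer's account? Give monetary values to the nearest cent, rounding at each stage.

Buyer's account: CAD 6874.99

CFR: the seller pays costs through ocean freight to the destination port, but not insurance.
Seller's account: goods 45468.93 + inland to port 895.37 + export clearance 163.33 + origin terminal 699.74 + freight 5735.62 = 52962.99
Buyer's account: insurance 527.05 + brokerage 335.14 + duty 4352.37 + delivery 1660.43 = 6874.99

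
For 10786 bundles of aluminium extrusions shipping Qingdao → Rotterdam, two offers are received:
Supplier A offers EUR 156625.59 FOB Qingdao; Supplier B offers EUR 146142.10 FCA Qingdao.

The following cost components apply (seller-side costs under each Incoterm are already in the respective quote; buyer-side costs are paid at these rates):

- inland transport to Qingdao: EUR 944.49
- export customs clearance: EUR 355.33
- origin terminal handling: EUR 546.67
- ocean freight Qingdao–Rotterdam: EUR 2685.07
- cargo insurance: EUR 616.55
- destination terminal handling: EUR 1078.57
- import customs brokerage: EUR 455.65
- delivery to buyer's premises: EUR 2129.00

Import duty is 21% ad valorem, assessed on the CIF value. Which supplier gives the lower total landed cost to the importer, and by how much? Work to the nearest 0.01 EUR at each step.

Supplier B is cheaper by EUR 12023.55

Supplier A (FOB):
CIF value = FOB price + freight + insurance = 156625.59 + 2685.07 + 616.55 = 159927.21
Import duty = 159927.21 × 21% = 33584.71
Buyer bears (A): 2685.07 + 616.55 + 1078.57 + 455.65 + 2129.00 = 6964.84
Landed cost (A) = invoice 156625.59 + 6964.84 + duty 33584.71 = 197175.14
Supplier B (FCA):
CIF value = FCA price + origin terminal + freight + insurance = 146142.10 + 546.67 + 2685.07 + 616.55 = 149990.39
Import duty = 149990.39 × 21% = 31497.98
Buyer bears (B): 546.67 + 2685.07 + 616.55 + 1078.57 + 455.65 + 2129.00 = 7511.51
Landed cost (B) = invoice 146142.10 + 7511.51 + duty 31497.98 = 185151.59
Difference = |197175.14 − 185151.59| = 12023.55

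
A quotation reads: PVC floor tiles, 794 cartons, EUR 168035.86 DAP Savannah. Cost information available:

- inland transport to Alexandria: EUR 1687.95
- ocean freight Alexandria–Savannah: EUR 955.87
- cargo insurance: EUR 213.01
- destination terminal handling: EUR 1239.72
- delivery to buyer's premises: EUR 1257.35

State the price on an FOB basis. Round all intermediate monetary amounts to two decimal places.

FOB price: EUR 164369.91

Not relevant to the conversion: inland to port — on the seller under both DAP and FOB; already in the DAP price and stays in the FOB price.
From DAP to FOB, the seller no longer bears: freight, insurance, destination terminal, delivery.
FOB price = 168035.86 − 955.87 − 213.01 − 1239.72 − 1257.35 = 164369.91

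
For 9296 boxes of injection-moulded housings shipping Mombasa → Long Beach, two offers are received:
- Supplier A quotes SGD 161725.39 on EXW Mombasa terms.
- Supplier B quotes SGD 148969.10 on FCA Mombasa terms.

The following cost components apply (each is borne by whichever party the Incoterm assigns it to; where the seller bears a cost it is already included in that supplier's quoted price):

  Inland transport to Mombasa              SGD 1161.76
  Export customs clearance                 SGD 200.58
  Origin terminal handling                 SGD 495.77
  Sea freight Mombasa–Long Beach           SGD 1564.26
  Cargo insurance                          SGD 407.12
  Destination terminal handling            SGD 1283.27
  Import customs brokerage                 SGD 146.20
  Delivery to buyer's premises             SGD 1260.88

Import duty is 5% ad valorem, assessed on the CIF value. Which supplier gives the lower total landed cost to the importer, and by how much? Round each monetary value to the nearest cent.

Supplier B is cheaper by SGD 14824.56

Supplier A (EXW):
CIF value = EXW price + inland to port + export clearance + origin terminal + freight + insurance = 161725.39 + 1161.76 + 200.58 + 495.77 + 1564.26 + 407.12 = 165554.88
Import duty = 165554.88 × 5% = 8277.74
Buyer bears (A): 1161.76 + 200.58 + 495.77 + 1564.26 + 407.12 + 1283.27 + 146.20 + 1260.88 = 6519.84
Landed cost (A) = invoice 161725.39 + 6519.84 + duty 8277.74 = 176522.97
Supplier B (FCA):
CIF value = FCA price + origin terminal + freight + insurance = 148969.10 + 495.77 + 1564.26 + 407.12 = 151436.25
Import duty = 151436.25 × 5% = 7571.81
Buyer bears (B): 495.77 + 1564.26 + 407.12 + 1283.27 + 146.20 + 1260.88 = 5157.50
Landed cost (B) = invoice 148969.10 + 5157.50 + duty 7571.81 = 161698.41
Difference = |176522.97 − 161698.41| = 14824.56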